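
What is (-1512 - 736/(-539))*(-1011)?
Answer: 823188552/539 ≈ 1.5273e+6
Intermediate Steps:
(-1512 - 736/(-539))*(-1011) = (-1512 - 736*(-1/539))*(-1011) = (-1512 + 736/539)*(-1011) = -814232/539*(-1011) = 823188552/539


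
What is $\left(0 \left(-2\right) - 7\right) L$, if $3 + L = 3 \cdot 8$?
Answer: $-147$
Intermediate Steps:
$L = 21$ ($L = -3 + 3 \cdot 8 = -3 + 24 = 21$)
$\left(0 \left(-2\right) - 7\right) L = \left(0 \left(-2\right) - 7\right) 21 = \left(0 - 7\right) 21 = \left(-7\right) 21 = -147$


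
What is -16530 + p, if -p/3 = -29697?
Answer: 72561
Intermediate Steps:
p = 89091 (p = -3*(-29697) = 89091)
-16530 + p = -16530 + 89091 = 72561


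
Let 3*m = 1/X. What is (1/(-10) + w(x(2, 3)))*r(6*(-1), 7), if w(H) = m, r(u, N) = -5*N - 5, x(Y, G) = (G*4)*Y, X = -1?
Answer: 52/3 ≈ 17.333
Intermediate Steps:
x(Y, G) = 4*G*Y (x(Y, G) = (4*G)*Y = 4*G*Y)
m = -⅓ (m = (⅓)/(-1) = (⅓)*(-1) = -⅓ ≈ -0.33333)
r(u, N) = -5 - 5*N
w(H) = -⅓
(1/(-10) + w(x(2, 3)))*r(6*(-1), 7) = (1/(-10) - ⅓)*(-5 - 5*7) = (-⅒ - ⅓)*(-5 - 35) = -13/30*(-40) = 52/3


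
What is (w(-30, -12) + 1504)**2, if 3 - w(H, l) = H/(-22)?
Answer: 274299844/121 ≈ 2.2669e+6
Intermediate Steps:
w(H, l) = 3 + H/22 (w(H, l) = 3 - H/(-22) = 3 - H*(-1)/22 = 3 - (-1)*H/22 = 3 + H/22)
(w(-30, -12) + 1504)**2 = ((3 + (1/22)*(-30)) + 1504)**2 = ((3 - 15/11) + 1504)**2 = (18/11 + 1504)**2 = (16562/11)**2 = 274299844/121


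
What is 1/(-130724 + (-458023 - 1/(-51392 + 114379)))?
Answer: -62987/37083407290 ≈ -1.6985e-6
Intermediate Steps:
1/(-130724 + (-458023 - 1/(-51392 + 114379))) = 1/(-130724 + (-458023 - 1/62987)) = 1/(-130724 - 28849494702/62987) = 1/(-37083407290/62987) = -62987/37083407290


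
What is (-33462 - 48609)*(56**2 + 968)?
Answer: -336819384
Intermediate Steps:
(-33462 - 48609)*(56**2 + 968) = -82071*(3136 + 968) = -82071*4104 = -336819384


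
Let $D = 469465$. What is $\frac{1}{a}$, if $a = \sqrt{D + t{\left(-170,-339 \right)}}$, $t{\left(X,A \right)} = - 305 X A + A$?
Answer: $- \frac{i \sqrt{4277006}}{8554012} \approx - 0.00024177 i$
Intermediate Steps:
$t{\left(X,A \right)} = A - 305 A X$ ($t{\left(X,A \right)} = - 305 A X + A = A - 305 A X$)
$a = 2 i \sqrt{4277006}$ ($a = \sqrt{469465 - 339 \left(1 - -51850\right)} = \sqrt{469465 - 339 \left(1 + 51850\right)} = \sqrt{469465 - 17577489} = \sqrt{-17108024} = 2 i \sqrt{4277006} \approx 4136.2 i$)
$\frac{1}{a} = \frac{1}{2 i \sqrt{4277006}} = - \frac{i \sqrt{4277006}}{8554012}$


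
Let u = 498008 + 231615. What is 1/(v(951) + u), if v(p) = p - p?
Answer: 1/729623 ≈ 1.3706e-6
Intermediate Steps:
u = 729623
v(p) = 0
1/(v(951) + u) = 1/(0 + 729623) = 1/729623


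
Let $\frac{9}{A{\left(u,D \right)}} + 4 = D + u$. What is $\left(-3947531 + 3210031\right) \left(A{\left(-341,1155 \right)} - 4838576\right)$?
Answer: $\frac{32116048126250}{9} \approx 3.5685 \cdot 10^{12}$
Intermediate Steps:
$A{\left(u,D \right)} = \frac{9}{-4 + D + u}$ ($A{\left(u,D \right)} = \frac{9}{-4 + \left(D + u\right)} = \frac{9}{-4 + D + u}$)
$\left(-3947531 + 3210031\right) \left(A{\left(-341,1155 \right)} - 4838576\right) = \left(-3947531 + 3210031\right) \left(\frac{9}{-4 + 1155 - 341} - 4838576\right) = - 737500 \left(\frac{9}{810} - 4838576\right) = - 737500 \left(9 \cdot \frac{1}{810} - 4838576\right) = - 737500 \left(\frac{1}{90} - 4838576\right) = \left(-737500\right) \left(- \frac{435471839}{90}\right) = \frac{32116048126250}{9}$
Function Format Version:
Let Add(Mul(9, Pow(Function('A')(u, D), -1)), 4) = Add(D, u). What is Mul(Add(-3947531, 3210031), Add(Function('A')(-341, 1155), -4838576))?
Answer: Rational(32116048126250, 9) ≈ 3.5685e+12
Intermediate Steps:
Function('A')(u, D) = Mul(9, Pow(Add(-4, D, u), -1)) (Function('A')(u, D) = Mul(9, Pow(Add(-4, Add(D, u)), -1)) = Mul(9, Pow(Add(-4, D, u), -1)))
Mul(Add(-3947531, 3210031), Add(Function('A')(-341, 1155), -4838576)) = Mul(Add(-3947531, 3210031), Add(Mul(9, Pow(Add(-4, 1155, -341), -1)), -4838576)) = Mul(-737500, Add(Mul(9, Pow(810, -1)), -4838576)) = Mul(-737500, Add(Mul(9, Rational(1, 810)), -4838576)) = Mul(-737500, Add(Rational(1, 90), -4838576)) = Mul(-737500, Rational(-435471839, 90)) = Rational(32116048126250, 9)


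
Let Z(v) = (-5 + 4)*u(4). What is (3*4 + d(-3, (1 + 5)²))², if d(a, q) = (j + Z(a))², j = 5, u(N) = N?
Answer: 169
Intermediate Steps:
Z(v) = -4 (Z(v) = (-5 + 4)*4 = -1*4 = -4)
d(a, q) = 1 (d(a, q) = (5 - 4)² = 1² = 1)
(3*4 + d(-3, (1 + 5)²))² = (3*4 + 1)² = (12 + 1)² = 13² = 169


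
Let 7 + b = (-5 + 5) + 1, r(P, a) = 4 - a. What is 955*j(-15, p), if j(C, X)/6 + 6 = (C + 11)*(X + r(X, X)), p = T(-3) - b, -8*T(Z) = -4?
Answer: -126060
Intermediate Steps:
T(Z) = ½ (T(Z) = -⅛*(-4) = ½)
b = -6 (b = -7 + ((-5 + 5) + 1) = -7 + (0 + 1) = -7 + 1 = -6)
p = 13/2 (p = ½ - 1*(-6) = ½ + 6 = 13/2 ≈ 6.5000)
j(C, X) = 228 + 24*C (j(C, X) = -36 + 6*((C + 11)*(X + (4 - X))) = -36 + 6*((11 + C)*4) = -36 + 6*(44 + 4*C) = -36 + (264 + 24*C) = 228 + 24*C)
955*j(-15, p) = 955*(228 + 24*(-15)) = 955*(228 - 360) = 955*(-132) = -126060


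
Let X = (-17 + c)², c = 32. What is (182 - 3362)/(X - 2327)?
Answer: 1590/1051 ≈ 1.5128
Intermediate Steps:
X = 225 (X = (-17 + 32)² = 15² = 225)
(182 - 3362)/(X - 2327) = (182 - 3362)/(225 - 2327) = -3180/(-2102) = -3180*(-1/2102) = 1590/1051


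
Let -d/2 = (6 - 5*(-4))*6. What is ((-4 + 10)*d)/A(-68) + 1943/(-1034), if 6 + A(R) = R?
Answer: 895933/38258 ≈ 23.418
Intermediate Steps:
A(R) = -6 + R
d = -312 (d = -2*(6 - 5*(-4))*6 = -2*(6 + 20)*6 = -52*6 = -2*156 = -312)
((-4 + 10)*d)/A(-68) + 1943/(-1034) = ((-4 + 10)*(-312))/(-6 - 68) + 1943/(-1034) = (6*(-312))/(-74) + 1943*(-1/1034) = -1872*(-1/74) - 1943/1034 = 936/37 - 1943/1034 = 895933/38258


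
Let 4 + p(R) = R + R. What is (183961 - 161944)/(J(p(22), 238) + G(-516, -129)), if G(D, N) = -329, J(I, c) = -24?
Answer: -22017/353 ≈ -62.371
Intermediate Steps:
p(R) = -4 + 2*R (p(R) = -4 + (R + R) = -4 + 2*R)
(183961 - 161944)/(J(p(22), 238) + G(-516, -129)) = (183961 - 161944)/(-24 - 329) = 22017/(-353) = 22017*(-1/353) = -22017/353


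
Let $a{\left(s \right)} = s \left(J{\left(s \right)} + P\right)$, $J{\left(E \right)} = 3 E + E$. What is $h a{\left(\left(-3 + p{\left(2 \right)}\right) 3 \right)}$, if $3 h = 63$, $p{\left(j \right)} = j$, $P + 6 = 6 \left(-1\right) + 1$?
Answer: $1449$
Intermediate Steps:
$P = -11$ ($P = -6 + \left(6 \left(-1\right) + 1\right) = -6 + \left(-6 + 1\right) = -6 - 5 = -11$)
$J{\left(E \right)} = 4 E$
$h = 21$ ($h = \frac{1}{3} \cdot 63 = 21$)
$a{\left(s \right)} = s \left(-11 + 4 s\right)$ ($a{\left(s \right)} = s \left(4 s - 11\right) = s \left(-11 + 4 s\right)$)
$h a{\left(\left(-3 + p{\left(2 \right)}\right) 3 \right)} = 21 \left(-3 + 2\right) 3 \left(-11 + 4 \left(-3 + 2\right) 3\right) = 21 \left(-1\right) 3 \left(-11 + 4 \left(\left(-1\right) 3\right)\right) = 21 \left(- 3 \left(-11 + 4 \left(-3\right)\right)\right) = 21 \left(- 3 \left(-11 - 12\right)\right) = 21 \left(\left(-3\right) \left(-23\right)\right) = 21 \cdot 69 = 1449$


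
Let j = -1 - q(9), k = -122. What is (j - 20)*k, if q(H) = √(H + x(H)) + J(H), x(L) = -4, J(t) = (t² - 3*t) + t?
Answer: 10248 + 122*√5 ≈ 10521.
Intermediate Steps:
J(t) = t² - 2*t
q(H) = √(-4 + H) + H*(-2 + H) (q(H) = √(H - 4) + H*(-2 + H) = √(-4 + H) + H*(-2 + H))
j = -64 - √5 (j = -1 - (√(-4 + 9) + 9*(-2 + 9)) = -1 - (√5 + 9*7) = -1 - (√5 + 63) = -1 - (63 + √5) = -1 + (-63 - √5) = -64 - √5 ≈ -66.236)
(j - 20)*k = ((-64 - √5) - 20)*(-122) = (-84 - √5)*(-122) = 10248 + 122*√5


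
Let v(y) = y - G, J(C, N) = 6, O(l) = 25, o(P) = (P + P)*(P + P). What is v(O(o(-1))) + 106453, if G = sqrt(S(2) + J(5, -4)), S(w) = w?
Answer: 106478 - 2*sqrt(2) ≈ 1.0648e+5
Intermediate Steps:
o(P) = 4*P**2 (o(P) = (2*P)*(2*P) = 4*P**2)
G = 2*sqrt(2) (G = sqrt(2 + 6) = sqrt(8) = 2*sqrt(2) ≈ 2.8284)
v(y) = y - 2*sqrt(2)
v(O(o(-1))) + 106453 = (25 - 2*sqrt(2)) + 106453 = 106478 - 2*sqrt(2)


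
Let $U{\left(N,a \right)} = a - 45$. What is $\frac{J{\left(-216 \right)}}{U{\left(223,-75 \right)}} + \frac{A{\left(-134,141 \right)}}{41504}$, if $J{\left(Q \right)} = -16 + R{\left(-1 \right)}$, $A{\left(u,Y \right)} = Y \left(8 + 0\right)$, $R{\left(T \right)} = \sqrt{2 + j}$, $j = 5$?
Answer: $\frac{12491}{77820} - \frac{\sqrt{7}}{120} \approx 0.13846$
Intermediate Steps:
$R{\left(T \right)} = \sqrt{7}$ ($R{\left(T \right)} = \sqrt{2 + 5} = \sqrt{7}$)
$A{\left(u,Y \right)} = 8 Y$ ($A{\left(u,Y \right)} = Y 8 = 8 Y$)
$J{\left(Q \right)} = -16 + \sqrt{7}$
$U{\left(N,a \right)} = -45 + a$
$\frac{J{\left(-216 \right)}}{U{\left(223,-75 \right)}} + \frac{A{\left(-134,141 \right)}}{41504} = \frac{-16 + \sqrt{7}}{-45 - 75} + \frac{8 \cdot 141}{41504} = \frac{-16 + \sqrt{7}}{-120} + 1128 \cdot \frac{1}{41504} = \left(-16 + \sqrt{7}\right) \left(- \frac{1}{120}\right) + \frac{141}{5188} = \left(\frac{2}{15} - \frac{\sqrt{7}}{120}\right) + \frac{141}{5188} = \frac{12491}{77820} - \frac{\sqrt{7}}{120}$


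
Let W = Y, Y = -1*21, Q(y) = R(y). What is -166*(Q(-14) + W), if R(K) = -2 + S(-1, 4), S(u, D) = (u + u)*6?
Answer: 5810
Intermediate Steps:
S(u, D) = 12*u (S(u, D) = (2*u)*6 = 12*u)
R(K) = -14 (R(K) = -2 + 12*(-1) = -2 - 12 = -14)
Q(y) = -14
Y = -21
W = -21
-166*(Q(-14) + W) = -166*(-14 - 21) = -166*(-35) = 5810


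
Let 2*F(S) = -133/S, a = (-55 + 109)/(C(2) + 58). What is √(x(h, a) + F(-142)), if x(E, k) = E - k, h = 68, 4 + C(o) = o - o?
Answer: 3*√151159/142 ≈ 8.2139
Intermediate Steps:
C(o) = -4 (C(o) = -4 + (o - o) = -4 + 0 = -4)
a = 1 (a = (-55 + 109)/(-4 + 58) = 54/54 = 54*(1/54) = 1)
F(S) = -133/(2*S) (F(S) = (-133/S)/2 = -133/(2*S))
√(x(h, a) + F(-142)) = √((68 - 1*1) - 133/2/(-142)) = √((68 - 1) - 133/2*(-1/142)) = √(67 + 133/284) = √(19161/284) = 3*√151159/142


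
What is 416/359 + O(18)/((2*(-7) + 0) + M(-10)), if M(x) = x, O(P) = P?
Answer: 587/1436 ≈ 0.40877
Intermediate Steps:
416/359 + O(18)/((2*(-7) + 0) + M(-10)) = 416/359 + 18/((2*(-7) + 0) - 10) = 416*(1/359) + 18/((-14 + 0) - 10) = 416/359 + 18/(-14 - 10) = 416/359 + 18/(-24) = 416/359 + 18*(-1/24) = 416/359 - ¾ = 587/1436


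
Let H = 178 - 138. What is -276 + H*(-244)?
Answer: -10036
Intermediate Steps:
H = 40
-276 + H*(-244) = -276 + 40*(-244) = -276 - 9760 = -10036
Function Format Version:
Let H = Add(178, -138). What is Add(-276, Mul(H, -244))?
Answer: -10036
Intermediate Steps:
H = 40
Add(-276, Mul(H, -244)) = Add(-276, Mul(40, -244)) = Add(-276, -9760) = -10036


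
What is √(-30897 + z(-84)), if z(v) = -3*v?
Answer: 3*I*√3405 ≈ 175.06*I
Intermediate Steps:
√(-30897 + z(-84)) = √(-30897 - 3*(-84)) = √(-30897 + 252) = √(-30645) = 3*I*√3405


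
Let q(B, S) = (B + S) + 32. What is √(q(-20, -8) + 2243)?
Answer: √2247 ≈ 47.403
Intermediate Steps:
q(B, S) = 32 + B + S
√(q(-20, -8) + 2243) = √((32 - 20 - 8) + 2243) = √(4 + 2243) = √2247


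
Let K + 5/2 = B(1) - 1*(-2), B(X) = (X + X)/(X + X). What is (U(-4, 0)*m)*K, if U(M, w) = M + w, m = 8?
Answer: -16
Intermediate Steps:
B(X) = 1 (B(X) = (2*X)/((2*X)) = (2*X)*(1/(2*X)) = 1)
K = ½ (K = -5/2 + (1 - 1*(-2)) = -5/2 + (1 + 2) = -5/2 + 3 = ½ ≈ 0.50000)
(U(-4, 0)*m)*K = ((-4 + 0)*8)*(½) = -4*8*(½) = -32*½ = -16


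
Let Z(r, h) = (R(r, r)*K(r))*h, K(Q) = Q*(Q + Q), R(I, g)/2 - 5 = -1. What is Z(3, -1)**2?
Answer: 20736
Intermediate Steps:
R(I, g) = 8 (R(I, g) = 10 + 2*(-1) = 10 - 2 = 8)
K(Q) = 2*Q**2 (K(Q) = Q*(2*Q) = 2*Q**2)
Z(r, h) = 16*h*r**2 (Z(r, h) = (8*(2*r**2))*h = (16*r**2)*h = 16*h*r**2)
Z(3, -1)**2 = (16*(-1)*3**2)**2 = (16*(-1)*9)**2 = (-144)**2 = 20736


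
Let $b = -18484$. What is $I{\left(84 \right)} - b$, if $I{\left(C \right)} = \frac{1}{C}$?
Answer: $\frac{1552657}{84} \approx 18484.0$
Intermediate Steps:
$I{\left(84 \right)} - b = \frac{1}{84} - -18484 = \frac{1}{84} + 18484 = \frac{1552657}{84}$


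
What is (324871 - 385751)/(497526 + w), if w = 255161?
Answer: -60880/752687 ≈ -0.080884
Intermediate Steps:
(324871 - 385751)/(497526 + w) = (324871 - 385751)/(497526 + 255161) = -60880/752687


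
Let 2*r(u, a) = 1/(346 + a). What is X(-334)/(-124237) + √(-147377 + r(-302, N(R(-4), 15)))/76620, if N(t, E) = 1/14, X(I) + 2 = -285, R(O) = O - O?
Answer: 287/124237 + I*√3459531348510/371223900 ≈ 0.0023101 + 0.0050104*I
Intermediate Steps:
R(O) = 0
X(I) = -287 (X(I) = -2 - 285 = -287)
N(t, E) = 1/14
r(u, a) = 1/(2*(346 + a))
X(-334)/(-124237) + √(-147377 + r(-302, N(R(-4), 15)))/76620 = -287/(-124237) + √(-147377 + 1/(2*(346 + 1/14)))/76620 = -287*(-1/124237) + √(-147377 + 1/(2*(4845/14)))*(1/76620) = 287/124237 + √(-147377 + (½)*(14/4845))*(1/76620) = 287/124237 + √(-147377 + 7/4845)*(1/76620) = 287/124237 + √(-714041558/4845)*(1/76620) = 287/124237 + (I*√3459531348510/4845)*(1/76620) = 287/124237 + I*√3459531348510/371223900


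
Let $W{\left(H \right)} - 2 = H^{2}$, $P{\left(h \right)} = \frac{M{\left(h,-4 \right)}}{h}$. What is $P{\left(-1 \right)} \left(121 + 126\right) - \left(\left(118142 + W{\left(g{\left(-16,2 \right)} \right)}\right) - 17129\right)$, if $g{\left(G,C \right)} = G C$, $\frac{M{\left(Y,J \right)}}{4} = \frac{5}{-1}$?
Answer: $-97099$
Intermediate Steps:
$M{\left(Y,J \right)} = -20$ ($M{\left(Y,J \right)} = 4 \frac{5}{-1} = 4 \cdot 5 \left(-1\right) = 4 \left(-5\right) = -20$)
$P{\left(h \right)} = - \frac{20}{h}$
$g{\left(G,C \right)} = C G$
$W{\left(H \right)} = 2 + H^{2}$
$P{\left(-1 \right)} \left(121 + 126\right) - \left(\left(118142 + W{\left(g{\left(-16,2 \right)} \right)}\right) - 17129\right) = - \frac{20}{-1} \left(121 + 126\right) - \left(\left(118142 + \left(2 + \left(2 \left(-16\right)\right)^{2}\right)\right) - 17129\right) = \left(-20\right) \left(-1\right) 247 - \left(\left(118142 + \left(2 + \left(-32\right)^{2}\right)\right) - 17129\right) = 20 \cdot 247 - \left(\left(118142 + \left(2 + 1024\right)\right) - 17129\right) = 4940 - \left(\left(118142 + 1026\right) - 17129\right) = 4940 - \left(119168 - 17129\right) = 4940 - 102039 = -97099$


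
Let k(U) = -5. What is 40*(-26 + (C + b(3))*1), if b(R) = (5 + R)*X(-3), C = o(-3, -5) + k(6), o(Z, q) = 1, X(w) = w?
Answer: -2160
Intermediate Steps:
C = -4 (C = 1 - 5 = -4)
b(R) = -15 - 3*R (b(R) = (5 + R)*(-3) = -15 - 3*R)
40*(-26 + (C + b(3))*1) = 40*(-26 + (-4 + (-15 - 3*3))*1) = 40*(-26 + (-4 + (-15 - 9))*1) = 40*(-26 + (-4 - 24)*1) = 40*(-26 - 28*1) = 40*(-26 - 28) = 40*(-54) = -2160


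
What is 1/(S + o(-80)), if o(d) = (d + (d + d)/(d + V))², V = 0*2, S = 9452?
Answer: 1/15536 ≈ 6.4367e-5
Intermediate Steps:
V = 0
o(d) = (2 + d)² (o(d) = (d + (d + d)/(d + 0))² = (d + (2*d)/d)² = (d + 2)² = (2 + d)²)
1/(S + o(-80)) = 1/(9452 + (2 - 80)²) = 1/(9452 + (-78)²) = 1/(9452 + 6084) = 1/15536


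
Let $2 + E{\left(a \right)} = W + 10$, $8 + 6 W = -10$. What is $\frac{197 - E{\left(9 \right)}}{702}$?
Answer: $\frac{32}{117} \approx 0.2735$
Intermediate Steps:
$W = -3$ ($W = - \frac{4}{3} + \frac{1}{6} \left(-10\right) = - \frac{4}{3} - \frac{5}{3} = -3$)
$E{\left(a \right)} = 5$ ($E{\left(a \right)} = -2 + \left(-3 + 10\right) = -2 + 7 = 5$)
$\frac{197 - E{\left(9 \right)}}{702} = \frac{197 - 5}{702} = \left(197 - 5\right) \frac{1}{702} = 192 \cdot \frac{1}{702} = \frac{32}{117}$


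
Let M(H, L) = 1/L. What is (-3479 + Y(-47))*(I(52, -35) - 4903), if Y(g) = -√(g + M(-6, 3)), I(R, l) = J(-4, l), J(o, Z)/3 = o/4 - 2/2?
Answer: 17078411 + 9818*I*√105/3 ≈ 1.7078e+7 + 33535.0*I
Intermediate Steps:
J(o, Z) = -3 + 3*o/4 (J(o, Z) = 3*(o/4 - 2/2) = 3*(o*(¼) - 2*½) = 3*(o/4 - 1) = 3*(-1 + o/4) = -3 + 3*o/4)
I(R, l) = -6 (I(R, l) = -3 + (¾)*(-4) = -3 - 3 = -6)
Y(g) = -√(⅓ + g) (Y(g) = -√(g + 1/3) = -√(g + ⅓) = -√(⅓ + g))
(-3479 + Y(-47))*(I(52, -35) - 4903) = (-3479 - √(3 + 9*(-47))/3)*(-6 - 4903) = (-3479 - √(3 - 423)/3)*(-4909) = (-3479 - 2*I*√105/3)*(-4909) = 17078411 + 9818*I*√105/3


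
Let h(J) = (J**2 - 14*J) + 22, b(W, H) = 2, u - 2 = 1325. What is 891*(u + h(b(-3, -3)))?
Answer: 1180575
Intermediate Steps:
u = 1327 (u = 2 + 1325 = 1327)
h(J) = 22 + J**2 - 14*J
891*(u + h(b(-3, -3))) = 891*(1327 + (22 + 2**2 - 14*2)) = 891*(1327 + (22 + 4 - 28)) = 891*(1327 - 2) = 891*1325 = 1180575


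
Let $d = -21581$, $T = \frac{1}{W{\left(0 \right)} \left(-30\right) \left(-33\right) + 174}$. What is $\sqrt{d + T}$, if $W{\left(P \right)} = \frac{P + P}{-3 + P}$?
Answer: $\frac{i \sqrt{653386182}}{174} \approx 146.9 i$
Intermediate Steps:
$W{\left(P \right)} = \frac{2 P}{-3 + P}$
$T = \frac{1}{174}$ ($T = \frac{1}{2 \cdot 0 \frac{1}{-3 + 0} \left(-30\right) \left(-33\right) + 174} = \frac{1}{2 \cdot 0 \frac{1}{-3} \left(-30\right) \left(-33\right) + 174} = \frac{1}{2 \cdot 0 \left(- \frac{1}{3}\right) \left(-30\right) \left(-33\right) + 174} = \frac{1}{0 \left(-30\right) \left(-33\right) + 174} = \frac{1}{0 \left(-33\right) + 174} = \frac{1}{0 + 174} = \frac{1}{174} \approx 0.0057471$)
$\sqrt{d + T} = \sqrt{-21581 + \frac{1}{174}} = \sqrt{- \frac{3755093}{174}} = \frac{i \sqrt{653386182}}{174}$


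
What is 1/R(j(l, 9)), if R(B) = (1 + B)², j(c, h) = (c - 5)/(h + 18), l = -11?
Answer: 729/121 ≈ 6.0248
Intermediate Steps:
j(c, h) = (-5 + c)/(18 + h)
1/R(j(l, 9)) = 1/((1 + (-5 - 11)/(18 + 9))²) = 1/((1 - 16/27)²) = 1/((11/27)²) = 1/(121/729) = 729/121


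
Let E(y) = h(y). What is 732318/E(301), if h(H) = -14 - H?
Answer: -244106/105 ≈ -2324.8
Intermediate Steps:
E(y) = -14 - y
732318/E(301) = 732318/(-14 - 1*301) = 732318/(-14 - 301) = 732318/(-315) = 732318*(-1/315) = -244106/105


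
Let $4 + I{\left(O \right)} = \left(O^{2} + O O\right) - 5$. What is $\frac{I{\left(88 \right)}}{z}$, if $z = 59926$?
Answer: $\frac{15479}{59926} \approx 0.2583$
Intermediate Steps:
$I{\left(O \right)} = -9 + 2 O^{2}$ ($I{\left(O \right)} = -4 - \left(5 - O^{2} - O O\right) = -4 + \left(\left(O^{2} + O^{2}\right) - 5\right) = -4 + \left(2 O^{2} - 5\right) = -4 + \left(-5 + 2 O^{2}\right) = -9 + 2 O^{2}$)
$\frac{I{\left(88 \right)}}{z} = \frac{-9 + 2 \cdot 88^{2}}{59926} = \left(-9 + 2 \cdot 7744\right) \frac{1}{59926} = \left(-9 + 15488\right) \frac{1}{59926} = 15479 \cdot \frac{1}{59926} = \frac{15479}{59926}$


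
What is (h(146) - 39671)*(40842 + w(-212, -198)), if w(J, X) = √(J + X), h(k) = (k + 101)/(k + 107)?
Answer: -409911386472/253 - 10036516*I*√410/253 ≈ -1.6202e+9 - 8.0326e+5*I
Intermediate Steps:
h(k) = (101 + k)/(107 + k)
(h(146) - 39671)*(40842 + w(-212, -198)) = ((101 + 146)/(107 + 146) - 39671)*(40842 + √(-212 - 198)) = (247/253 - 39671)*(40842 + √(-410)) = ((1/253)*247 - 39671)*(40842 + I*√410) = (247/253 - 39671)*(40842 + I*√410) = -10036516*(40842 + I*√410)/253 = -409911386472/253 - 10036516*I*√410/253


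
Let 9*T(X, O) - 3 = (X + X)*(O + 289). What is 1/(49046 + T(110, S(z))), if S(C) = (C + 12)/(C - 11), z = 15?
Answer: 9/506482 ≈ 1.7770e-5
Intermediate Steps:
S(C) = (12 + C)/(-11 + C)
T(X, O) = ⅓ + 2*X*(289 + O)/9 (T(X, O) = ⅓ + ((X + X)*(O + 289))/9 = ⅓ + ((2*X)*(289 + O))/9 = ⅓ + (2*X*(289 + O))/9 = ⅓ + 2*X*(289 + O)/9)
1/(49046 + T(110, S(z))) = 1/(49046 + (⅓ + (578/9)*110 + (2/9)*((12 + 15)/(-11 + 15))*110)) = 1/(49046 + (⅓ + 63580/9 + (2/9)*(27/4)*110)) = 1/(49046 + (⅓ + 63580/9 + 165)) = 1/(49046 + 65068/9) = 1/(506482/9) = 9/506482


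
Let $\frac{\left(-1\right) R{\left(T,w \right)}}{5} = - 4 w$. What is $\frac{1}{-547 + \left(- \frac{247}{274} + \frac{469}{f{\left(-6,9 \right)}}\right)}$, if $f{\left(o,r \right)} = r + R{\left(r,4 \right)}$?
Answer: $- \frac{24386}{13232619} \approx -0.0018429$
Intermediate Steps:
$R{\left(T,w \right)} = 20 w$ ($R{\left(T,w \right)} = - 5 \left(- 4 w\right) = 20 w$)
$f{\left(o,r \right)} = 80 + r$ ($f{\left(o,r \right)} = r + 20 \cdot 4 = r + 80 = 80 + r$)
$\frac{1}{-547 + \left(- \frac{247}{274} + \frac{469}{f{\left(-6,9 \right)}}\right)} = \frac{1}{-547 + \left(- \frac{247}{274} + \frac{469}{80 + 9}\right)} = \frac{1}{-547 + \left(\left(-247\right) \frac{1}{274} + \frac{469}{89}\right)} = \frac{1}{-547 + \left(- \frac{247}{274} + 469 \cdot \frac{1}{89}\right)} = \frac{1}{-547 + \left(- \frac{247}{274} + \frac{469}{89}\right)} = \frac{1}{-547 + \frac{106523}{24386}} = \frac{1}{- \frac{13232619}{24386}} = - \frac{24386}{13232619}$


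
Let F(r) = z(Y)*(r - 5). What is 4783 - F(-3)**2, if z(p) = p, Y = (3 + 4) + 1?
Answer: 687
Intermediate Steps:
Y = 8 (Y = 7 + 1 = 8)
F(r) = -40 + 8*r (F(r) = 8*(r - 5) = 8*(-5 + r) = -40 + 8*r)
4783 - F(-3)**2 = 4783 - (-40 + 8*(-3))**2 = 4783 - (-40 - 24)**2 = 4783 - 1*(-64)**2 = 4783 - 1*4096 = 4783 - 4096 = 687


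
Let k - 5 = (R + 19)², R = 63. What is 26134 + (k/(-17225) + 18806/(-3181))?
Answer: 1431607736851/54792725 ≈ 26128.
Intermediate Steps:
k = 6729 (k = 5 + (63 + 19)² = 5 + 82² = 5 + 6724 = 6729)
26134 + (k/(-17225) + 18806/(-3181)) = 26134 + (6729/(-17225) + 18806/(-3181)) = 26134 + (6729*(-1/17225) + 18806*(-1/3181)) = 26134 + (-6729/17225 - 18806/3181) = 26134 - 345338299/54792725 = 1431607736851/54792725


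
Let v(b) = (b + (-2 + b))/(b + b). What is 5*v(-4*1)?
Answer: 25/4 ≈ 6.2500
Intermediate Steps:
v(b) = (-2 + 2*b)/(2*b) (v(b) = (-2 + 2*b)/((2*b)) = (-2 + 2*b)*(1/(2*b)) = (-2 + 2*b)/(2*b))
5*v(-4*1) = 5*((-1 - 4*1)/((-4*1))) = 5*((-1 - 4)/(-4)) = 5*(-1/4*(-5)) = 5*(5/4) = 25/4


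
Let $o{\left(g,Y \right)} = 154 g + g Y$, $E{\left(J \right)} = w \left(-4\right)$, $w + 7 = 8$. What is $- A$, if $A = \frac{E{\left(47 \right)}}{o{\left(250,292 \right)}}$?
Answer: $\frac{1}{27875} \approx 3.5874 \cdot 10^{-5}$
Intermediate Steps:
$w = 1$ ($w = -7 + 8 = 1$)
$E{\left(J \right)} = -4$ ($E{\left(J \right)} = 1 \left(-4\right) = -4$)
$o{\left(g,Y \right)} = 154 g + Y g$
$A = - \frac{1}{27875}$ ($A = - \frac{4}{250 \left(154 + 292\right)} = - \frac{4}{250 \cdot 446} = - \frac{4}{111500} = \left(-4\right) \frac{1}{111500} = - \frac{1}{27875} \approx -3.5874 \cdot 10^{-5}$)
$- A = \left(-1\right) \left(- \frac{1}{27875}\right) = \frac{1}{27875}$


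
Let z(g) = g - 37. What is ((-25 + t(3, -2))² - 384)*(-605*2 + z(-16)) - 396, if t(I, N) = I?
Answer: -126696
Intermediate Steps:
z(g) = -37 + g
((-25 + t(3, -2))² - 384)*(-605*2 + z(-16)) - 396 = ((-25 + 3)² - 384)*(-605*2 + (-37 - 16)) - 396 = ((-22)² - 384)*(-1210 - 53) - 396 = (484 - 384)*(-1263) - 396 = 100*(-1263) - 396 = -126300 - 396 = -126696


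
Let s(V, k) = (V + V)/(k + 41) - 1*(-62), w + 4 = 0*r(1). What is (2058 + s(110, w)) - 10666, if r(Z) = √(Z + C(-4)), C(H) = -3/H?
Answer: -315982/37 ≈ -8540.0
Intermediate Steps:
r(Z) = √(¾ + Z) (r(Z) = √(Z - 3/(-4)) = √(Z - 3*(-¼)) = √(Z + ¾) = √(¾ + Z))
w = -4 (w = -4 + 0*(√(3 + 4*1)/2) = -4 + 0*(√(3 + 4)/2) = -4 + 0*(√7/2) = -4 + 0 = -4)
s(V, k) = 62 + 2*V/(41 + k) (s(V, k) = (2*V)/(41 + k) + 62 = 2*V/(41 + k) + 62 = 62 + 2*V/(41 + k))
(2058 + s(110, w)) - 10666 = (2058 + 2*(1271 + 110 + 31*(-4))/(41 - 4)) - 10666 = (2058 + 2*(1271 + 110 - 124)/37) - 10666 = (2058 + 2*(1/37)*1257) - 10666 = (2058 + 2514/37) - 10666 = 78660/37 - 10666 = -315982/37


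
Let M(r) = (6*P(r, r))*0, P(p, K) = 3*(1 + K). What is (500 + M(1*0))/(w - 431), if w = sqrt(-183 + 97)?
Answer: -215500/185847 - 500*I*sqrt(86)/185847 ≈ -1.1596 - 0.02495*I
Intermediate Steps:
P(p, K) = 3 + 3*K
w = I*sqrt(86) (w = sqrt(-86) = I*sqrt(86) ≈ 9.2736*I)
M(r) = 0 (M(r) = (6*(3 + 3*r))*0 = (18 + 18*r)*0 = 0)
(500 + M(1*0))/(w - 431) = (500 + 0)/(I*sqrt(86) - 431) = 500/(-431 + I*sqrt(86))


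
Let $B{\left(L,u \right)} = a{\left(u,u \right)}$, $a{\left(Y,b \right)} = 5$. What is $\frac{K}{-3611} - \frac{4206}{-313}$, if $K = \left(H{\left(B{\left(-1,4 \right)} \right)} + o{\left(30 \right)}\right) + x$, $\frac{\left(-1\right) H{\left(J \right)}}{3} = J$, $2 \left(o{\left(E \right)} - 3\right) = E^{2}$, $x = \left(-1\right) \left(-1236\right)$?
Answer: $\frac{14663904}{1130243} \approx 12.974$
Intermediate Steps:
$B{\left(L,u \right)} = 5$
$x = 1236$
$o{\left(E \right)} = 3 + \frac{E^{2}}{2}$
$H{\left(J \right)} = - 3 J$
$K = 1674$ ($K = \left(\left(-3\right) 5 + \left(3 + \frac{30^{2}}{2}\right)\right) + 1236 = \left(-15 + \left(3 + \frac{1}{2} \cdot 900\right)\right) + 1236 = \left(-15 + \left(3 + 450\right)\right) + 1236 = \left(-15 + 453\right) + 1236 = 438 + 1236 = 1674$)
$\frac{K}{-3611} - \frac{4206}{-313} = \frac{1674}{-3611} - \frac{4206}{-313} = 1674 \left(- \frac{1}{3611}\right) - - \frac{4206}{313} = - \frac{1674}{3611} + \frac{4206}{313} = \frac{14663904}{1130243}$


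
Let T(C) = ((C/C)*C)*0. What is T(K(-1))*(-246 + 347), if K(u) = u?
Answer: 0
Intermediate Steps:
T(C) = 0 (T(C) = (1*C)*0 = C*0 = 0)
T(K(-1))*(-246 + 347) = 0*(-246 + 347) = 0*101 = 0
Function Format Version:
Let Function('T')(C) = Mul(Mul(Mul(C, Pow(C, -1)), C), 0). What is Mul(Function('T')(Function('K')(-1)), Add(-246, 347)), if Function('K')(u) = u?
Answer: 0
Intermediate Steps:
Function('T')(C) = 0 (Function('T')(C) = Mul(Mul(1, C), 0) = Mul(C, 0) = 0)
Mul(Function('T')(Function('K')(-1)), Add(-246, 347)) = Mul(0, Add(-246, 347)) = Mul(0, 101) = 0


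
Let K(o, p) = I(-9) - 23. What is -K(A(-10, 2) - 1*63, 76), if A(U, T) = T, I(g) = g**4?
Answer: -6538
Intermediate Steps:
K(o, p) = 6538 (K(o, p) = (-9)**4 - 23 = 6561 - 23 = 6538)
-K(A(-10, 2) - 1*63, 76) = -1*6538 = -6538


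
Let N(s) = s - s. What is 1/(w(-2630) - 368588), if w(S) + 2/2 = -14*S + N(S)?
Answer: -1/331769 ≈ -3.0141e-6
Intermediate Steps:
N(s) = 0
w(S) = -1 - 14*S (w(S) = -1 + (-14*S + 0) = -1 - 14*S)
1/(w(-2630) - 368588) = 1/((-1 - 14*(-2630)) - 368588) = 1/((-1 + 36820) - 368588) = 1/(36819 - 368588) = 1/(-331769) = -1/331769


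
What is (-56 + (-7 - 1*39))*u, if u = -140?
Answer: 14280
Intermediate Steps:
(-56 + (-7 - 1*39))*u = (-56 + (-7 - 1*39))*(-140) = (-56 + (-7 - 39))*(-140) = (-56 - 46)*(-140) = -102*(-140) = 14280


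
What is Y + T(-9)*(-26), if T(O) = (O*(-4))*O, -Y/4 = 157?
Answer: 7796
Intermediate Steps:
Y = -628 (Y = -4*157 = -628)
T(O) = -4*O² (T(O) = (-4*O)*O = -4*O²)
Y + T(-9)*(-26) = -628 - 4*(-9)²*(-26) = -628 - 4*81*(-26) = -628 - 324*(-26) = -628 + 8424 = 7796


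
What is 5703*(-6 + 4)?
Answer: -11406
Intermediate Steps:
5703*(-6 + 4) = 5703*(-2) = -11406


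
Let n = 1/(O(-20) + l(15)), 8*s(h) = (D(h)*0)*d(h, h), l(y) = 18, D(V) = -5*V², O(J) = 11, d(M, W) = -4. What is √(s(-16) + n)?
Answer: √29/29 ≈ 0.18570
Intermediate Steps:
s(h) = 0 (s(h) = ((-5*h²*0)*(-4))/8 = (0*(-4))/8 = (⅛)*0 = 0)
n = 1/29 (n = 1/(11 + 18) = 1/29 ≈ 0.034483)
√(s(-16) + n) = √(0 + 1/29) = √(1/29) = √29/29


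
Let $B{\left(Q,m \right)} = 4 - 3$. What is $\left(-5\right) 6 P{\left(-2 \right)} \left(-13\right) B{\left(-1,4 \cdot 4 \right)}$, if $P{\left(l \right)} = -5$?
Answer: $-1950$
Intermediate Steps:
$B{\left(Q,m \right)} = 1$ ($B{\left(Q,m \right)} = 4 - 3 = 1$)
$\left(-5\right) 6 P{\left(-2 \right)} \left(-13\right) B{\left(-1,4 \cdot 4 \right)} = \left(-5\right) 6 \left(-5\right) \left(-13\right) 1 = \left(-30\right) \left(-5\right) \left(-13\right) 1 = 150 \left(-13\right) 1 = \left(-1950\right) 1 = -1950$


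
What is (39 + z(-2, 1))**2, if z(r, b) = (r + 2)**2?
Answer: 1521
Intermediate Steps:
z(r, b) = (2 + r)**2
(39 + z(-2, 1))**2 = (39 + (2 - 2)**2)**2 = (39 + 0**2)**2 = (39 + 0)**2 = 39**2 = 1521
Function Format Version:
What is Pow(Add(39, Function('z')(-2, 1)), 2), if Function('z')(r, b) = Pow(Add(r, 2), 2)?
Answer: 1521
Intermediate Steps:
Function('z')(r, b) = Pow(Add(2, r), 2)
Pow(Add(39, Function('z')(-2, 1)), 2) = Pow(Add(39, Pow(Add(2, -2), 2)), 2) = Pow(Add(39, Pow(0, 2)), 2) = Pow(Add(39, 0), 2) = Pow(39, 2) = 1521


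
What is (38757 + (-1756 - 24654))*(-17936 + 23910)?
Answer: 73760978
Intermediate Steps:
(38757 + (-1756 - 24654))*(-17936 + 23910) = (38757 - 26410)*5974 = 12347*5974 = 73760978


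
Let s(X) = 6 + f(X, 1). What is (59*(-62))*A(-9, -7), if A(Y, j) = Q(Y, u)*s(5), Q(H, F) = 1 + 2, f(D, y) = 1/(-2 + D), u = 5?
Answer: -69502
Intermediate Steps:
Q(H, F) = 3
s(X) = 6 + 1/(-2 + X)
A(Y, j) = 19 (A(Y, j) = 3*((-11 + 6*5)/(-2 + 5)) = 3*((-11 + 30)/3) = 3*((⅓)*19) = 3*(19/3) = 19)
(59*(-62))*A(-9, -7) = (59*(-62))*19 = -3658*19 = -69502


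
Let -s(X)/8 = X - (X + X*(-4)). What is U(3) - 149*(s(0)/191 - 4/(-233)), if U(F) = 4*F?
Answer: 2200/233 ≈ 9.4421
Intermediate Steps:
s(X) = -32*X (s(X) = -8*(X - (X + X*(-4))) = -8*(X - (X - 4*X)) = -8*(X - (-3)*X) = -8*(X + 3*X) = -32*X)
U(3) - 149*(s(0)/191 - 4/(-233)) = 4*3 - 149*(-32*0/191 - 4/(-233)) = 12 - 149*(0*(1/191) - 4*(-1/233)) = 12 - 149*(0 + 4/233) = 12 - 149*4/233 = 12 - 596/233 = 2200/233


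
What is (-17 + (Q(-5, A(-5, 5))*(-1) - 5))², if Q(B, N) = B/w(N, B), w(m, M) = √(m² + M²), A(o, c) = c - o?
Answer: (110 - √5)²/25 ≈ 464.52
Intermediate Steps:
w(m, M) = √(M² + m²)
Q(B, N) = B/√(B² + N²) (Q(B, N) = B/(√(B² + N²)) = B/√(B² + N²))
(-17 + (Q(-5, A(-5, 5))*(-1) - 5))² = (-17 + (-5/√((-5)² + (5 - 1*(-5))²)*(-1) - 5))² = (-17 + (-5/√(25 + (5 + 5)²)*(-1) - 5))² = (-17 + (-5/√(25 + 10²)*(-1) - 5))² = (-17 + (-5/√(25 + 100)*(-1) - 5))² = (-17 + (-√5/5*(-1) - 5))² = (-17 + (√5/5 - 5))² = (-17 + (-5 + √5/5))² = (-22 + √5/5)²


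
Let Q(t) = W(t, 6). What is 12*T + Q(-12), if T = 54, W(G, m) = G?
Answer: 636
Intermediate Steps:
Q(t) = t
12*T + Q(-12) = 12*54 - 12 = 648 - 12 = 636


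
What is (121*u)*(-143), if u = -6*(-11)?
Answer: -1141998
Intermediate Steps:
u = 66
(121*u)*(-143) = (121*66)*(-143) = 7986*(-143) = -1141998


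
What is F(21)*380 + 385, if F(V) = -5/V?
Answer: 6185/21 ≈ 294.52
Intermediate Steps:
F(21)*380 + 385 = -5/21*380 + 385 = -1900/21 + 385 = 6185/21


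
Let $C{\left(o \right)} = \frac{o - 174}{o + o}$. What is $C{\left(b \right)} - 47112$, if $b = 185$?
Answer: $- \frac{17431429}{370} \approx -47112.0$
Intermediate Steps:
$C{\left(o \right)} = \frac{-174 + o}{2 o}$
$C{\left(b \right)} - 47112 = \frac{-174 + 185}{2 \cdot 185} - 47112 = \frac{1}{2} \cdot \frac{1}{185} \cdot 11 - 47112 = \frac{11}{370} - 47112 = - \frac{17431429}{370}$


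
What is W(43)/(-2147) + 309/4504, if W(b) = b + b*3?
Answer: -111265/9670088 ≈ -0.011506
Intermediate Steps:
W(b) = 4*b (W(b) = b + 3*b = 4*b)
W(43)/(-2147) + 309/4504 = (4*43)/(-2147) + 309/4504 = 172*(-1/2147) + 309*(1/4504) = -172/2147 + 309/4504 = -111265/9670088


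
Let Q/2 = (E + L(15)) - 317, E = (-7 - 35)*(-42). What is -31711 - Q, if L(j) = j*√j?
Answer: -34605 - 30*√15 ≈ -34721.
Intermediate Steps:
L(j) = j^(3/2)
E = 1764 (E = -42*(-42) = 1764)
Q = 2894 + 30*√15 (Q = 2*((1764 + 15^(3/2)) - 317) = 2*((1764 + 15*√15) - 317) = 2*(1447 + 15*√15) = 2894 + 30*√15 ≈ 3010.2)
-31711 - Q = -31711 - (2894 + 30*√15) = -31711 + (-2894 - 30*√15) = -34605 - 30*√15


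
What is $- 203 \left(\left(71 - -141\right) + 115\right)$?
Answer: $-66381$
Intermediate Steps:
$- 203 \left(\left(71 - -141\right) + 115\right) = - 203 \left(\left(71 + 141\right) + 115\right) = - 203 \left(212 + 115\right) = \left(-203\right) 327 = -66381$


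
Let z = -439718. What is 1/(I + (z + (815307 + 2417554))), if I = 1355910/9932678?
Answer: 4966339/13871695691432 ≈ 3.5802e-7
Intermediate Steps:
I = 677955/4966339 (I = 1355910*(1/9932678) = 677955/4966339 ≈ 0.13651)
1/(I + (z + (815307 + 2417554))) = 1/(677955/4966339 + (-439718 + (815307 + 2417554))) = 1/(677955/4966339 + (-439718 + 3232861)) = 1/(677955/4966339 + 2793143) = 1/(13871695691432/4966339) = 4966339/13871695691432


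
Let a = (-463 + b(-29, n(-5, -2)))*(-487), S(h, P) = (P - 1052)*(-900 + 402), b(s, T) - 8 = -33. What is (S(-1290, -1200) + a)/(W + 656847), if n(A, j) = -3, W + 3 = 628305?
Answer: 1359152/1285149 ≈ 1.0576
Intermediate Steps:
W = 628302 (W = -3 + 628305 = 628302)
b(s, T) = -25 (b(s, T) = 8 - 33 = -25)
S(h, P) = 523896 - 498*P (S(h, P) = (-1052 + P)*(-498) = 523896 - 498*P)
a = 237656 (a = (-463 - 25)*(-487) = -488*(-487) = 237656)
(S(-1290, -1200) + a)/(W + 656847) = ((523896 - 498*(-1200)) + 237656)/(628302 + 656847) = ((523896 + 597600) + 237656)/1285149 = (1121496 + 237656)*(1/1285149) = 1359152*(1/1285149) = 1359152/1285149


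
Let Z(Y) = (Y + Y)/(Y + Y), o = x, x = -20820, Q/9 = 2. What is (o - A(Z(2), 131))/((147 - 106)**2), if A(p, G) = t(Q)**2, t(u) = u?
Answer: -21144/1681 ≈ -12.578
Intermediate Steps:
Q = 18 (Q = 9*2 = 18)
o = -20820
Z(Y) = 1 (Z(Y) = (2*Y)/((2*Y)) = (2*Y)*(1/(2*Y)) = 1)
A(p, G) = 324 (A(p, G) = 18**2 = 324)
(o - A(Z(2), 131))/((147 - 106)**2) = (-20820 - 1*324)/((147 - 106)**2) = (-20820 - 324)/(41**2) = -21144/1681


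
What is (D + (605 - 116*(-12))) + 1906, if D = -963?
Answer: 2940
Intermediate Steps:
(D + (605 - 116*(-12))) + 1906 = (-963 + (605 - 116*(-12))) + 1906 = (-963 + (605 - 1*(-1392))) + 1906 = (-963 + (605 + 1392)) + 1906 = (-963 + 1997) + 1906 = 1034 + 1906 = 2940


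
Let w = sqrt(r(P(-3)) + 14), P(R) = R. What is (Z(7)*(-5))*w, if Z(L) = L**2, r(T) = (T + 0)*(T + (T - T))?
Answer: -245*sqrt(23) ≈ -1175.0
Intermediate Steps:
r(T) = T**2 (r(T) = T*(T + 0) = T*T = T**2)
w = sqrt(23) (w = sqrt((-3)**2 + 14) = sqrt(9 + 14) = sqrt(23) ≈ 4.7958)
(Z(7)*(-5))*w = (7**2*(-5))*sqrt(23) = (49*(-5))*sqrt(23) = -245*sqrt(23)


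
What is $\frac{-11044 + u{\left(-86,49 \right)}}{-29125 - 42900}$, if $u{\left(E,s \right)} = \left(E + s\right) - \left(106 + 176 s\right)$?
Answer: $\frac{19811}{72025} \approx 0.27506$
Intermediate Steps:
$u{\left(E,s \right)} = -106 + E - 175 s$ ($u{\left(E,s \right)} = \left(E + s\right) - \left(106 + 176 s\right) = -106 + E - 175 s$)
$\frac{-11044 + u{\left(-86,49 \right)}}{-29125 - 42900} = \frac{-11044 - 8767}{-29125 - 42900} = \frac{-11044 - 8767}{-72025} = \left(-11044 - 8767\right) \left(- \frac{1}{72025}\right) = \left(-19811\right) \left(- \frac{1}{72025}\right) = \frac{19811}{72025}$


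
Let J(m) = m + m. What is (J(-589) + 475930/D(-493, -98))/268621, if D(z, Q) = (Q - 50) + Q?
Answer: -382859/33040383 ≈ -0.011588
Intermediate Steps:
D(z, Q) = -50 + 2*Q (D(z, Q) = (-50 + Q) + Q = -50 + 2*Q)
J(m) = 2*m
(J(-589) + 475930/D(-493, -98))/268621 = (2*(-589) + 475930/(-50 + 2*(-98)))/268621 = (-1178 + 475930/(-50 - 196))*(1/268621) = (-1178 + 475930/(-246))*(1/268621) = (-1178 + 475930*(-1/246))*(1/268621) = (-1178 - 237965/123)*(1/268621) = -382859/123*1/268621 = -382859/33040383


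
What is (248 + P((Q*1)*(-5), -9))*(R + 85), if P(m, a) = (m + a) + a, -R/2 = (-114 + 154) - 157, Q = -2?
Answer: 76560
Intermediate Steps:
R = 234 (R = -2*((-114 + 154) - 157) = -2*(40 - 157) = -2*(-117) = 234)
P(m, a) = m + 2*a (P(m, a) = (a + m) + a = m + 2*a)
(248 + P((Q*1)*(-5), -9))*(R + 85) = (248 + (-2*1*(-5) + 2*(-9)))*(234 + 85) = (248 + (-2*(-5) - 18))*319 = (248 + (10 - 18))*319 = (248 - 8)*319 = 240*319 = 76560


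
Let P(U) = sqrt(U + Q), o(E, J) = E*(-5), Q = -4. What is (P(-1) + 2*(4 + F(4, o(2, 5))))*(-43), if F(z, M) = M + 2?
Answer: 344 - 43*I*sqrt(5) ≈ 344.0 - 96.151*I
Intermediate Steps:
o(E, J) = -5*E
F(z, M) = 2 + M
P(U) = sqrt(-4 + U) (P(U) = sqrt(U - 4) = sqrt(-4 + U))
(P(-1) + 2*(4 + F(4, o(2, 5))))*(-43) = (sqrt(-4 - 1) + 2*(4 + (2 - 5*2)))*(-43) = (sqrt(-5) + 2*(4 + (2 - 10)))*(-43) = (I*sqrt(5) + 2*(4 - 8))*(-43) = (I*sqrt(5) + 2*(-4))*(-43) = (I*sqrt(5) - 8)*(-43) = (-8 + I*sqrt(5))*(-43) = 344 - 43*I*sqrt(5)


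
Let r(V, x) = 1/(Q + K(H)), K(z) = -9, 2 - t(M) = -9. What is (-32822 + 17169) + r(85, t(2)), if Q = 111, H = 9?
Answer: -1596605/102 ≈ -15653.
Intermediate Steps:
t(M) = 11 (t(M) = 2 - 1*(-9) = 2 + 9 = 11)
r(V, x) = 1/102 (r(V, x) = 1/(111 - 9) = 1/102)
(-32822 + 17169) + r(85, t(2)) = (-32822 + 17169) + 1/102 = -15653 + 1/102 = -1596605/102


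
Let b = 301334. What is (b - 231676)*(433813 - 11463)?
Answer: 29420056300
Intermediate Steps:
(b - 231676)*(433813 - 11463) = (301334 - 231676)*(433813 - 11463) = 69658*422350 = 29420056300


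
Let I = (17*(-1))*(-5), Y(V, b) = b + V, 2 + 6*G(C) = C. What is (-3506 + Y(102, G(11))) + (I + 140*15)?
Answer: -2435/2 ≈ -1217.5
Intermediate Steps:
G(C) = -1/3 + C/6
Y(V, b) = V + b
I = 85 (I = -17*(-5) = 85)
(-3506 + Y(102, G(11))) + (I + 140*15) = (-3506 + (102 + (-1/3 + (1/6)*11))) + (85 + 140*15) = (-3506 + (102 + (-1/3 + 11/6))) + (85 + 2100) = (-3506 + (102 + 3/2)) + 2185 = (-3506 + 207/2) + 2185 = -6805/2 + 2185 = -2435/2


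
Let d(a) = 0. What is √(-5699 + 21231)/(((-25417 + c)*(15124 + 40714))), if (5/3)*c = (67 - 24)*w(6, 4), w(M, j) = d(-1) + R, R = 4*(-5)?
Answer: -√3883/724023427 ≈ -8.6066e-8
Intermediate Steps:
R = -20
w(M, j) = -20 (w(M, j) = 0 - 20 = -20)
c = -516 (c = 3*((67 - 24)*(-20))/5 = 3*(43*(-20))/5 = (⅗)*(-860) = -516)
√(-5699 + 21231)/(((-25417 + c)*(15124 + 40714))) = √(-5699 + 21231)/(((-25417 - 516)*(15124 + 40714))) = √15532/((-25933*55838)) = (2*√3883)/(-1448046854) = (2*√3883)*(-1/1448046854) = -√3883/724023427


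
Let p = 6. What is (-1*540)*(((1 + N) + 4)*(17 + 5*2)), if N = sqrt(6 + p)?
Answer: -72900 - 29160*sqrt(3) ≈ -1.2341e+5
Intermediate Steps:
N = 2*sqrt(3) (N = sqrt(6 + 6) = sqrt(12) = 2*sqrt(3) ≈ 3.4641)
(-1*540)*(((1 + N) + 4)*(17 + 5*2)) = (-1*540)*(((1 + 2*sqrt(3)) + 4)*(17 + 5*2)) = -540*(5 + 2*sqrt(3))*(17 + 10) = -540*(5 + 2*sqrt(3))*27 = -540*(135 + 54*sqrt(3)) = -72900 - 29160*sqrt(3)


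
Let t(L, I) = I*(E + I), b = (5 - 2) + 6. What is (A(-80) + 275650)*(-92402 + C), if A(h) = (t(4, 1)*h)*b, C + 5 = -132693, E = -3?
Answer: -62372959000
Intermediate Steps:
b = 9 (b = 3 + 6 = 9)
C = -132698 (C = -5 - 132693 = -132698)
t(L, I) = I*(-3 + I)
A(h) = -18*h (A(h) = ((1*(-3 + 1))*h)*9 = ((1*(-2))*h)*9 = -2*h*9 = -18*h)
(A(-80) + 275650)*(-92402 + C) = (-18*(-80) + 275650)*(-92402 - 132698) = (1440 + 275650)*(-225100) = 277090*(-225100) = -62372959000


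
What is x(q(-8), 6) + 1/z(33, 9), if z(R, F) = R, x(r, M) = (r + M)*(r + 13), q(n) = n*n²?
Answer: 8332303/33 ≈ 2.5249e+5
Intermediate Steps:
q(n) = n³
x(r, M) = (13 + r)*(M + r) (x(r, M) = (M + r)*(13 + r) = (13 + r)*(M + r))
x(q(-8), 6) + 1/z(33, 9) = (((-8)³)² + 13*6 + 13*(-8)³ + 6*(-8)³) + 1/33 = ((-512)² + 78 + 13*(-512) + 6*(-512)) + 1/33 = (262144 + 78 - 6656 - 3072) + 1/33 = 252494 + 1/33 = 8332303/33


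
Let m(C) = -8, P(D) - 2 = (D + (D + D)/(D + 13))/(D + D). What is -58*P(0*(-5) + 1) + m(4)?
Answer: -1100/7 ≈ -157.14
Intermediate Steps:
P(D) = 2 + (D + 2*D/(13 + D))/(2*D) (P(D) = 2 + (D + (D + D)/(D + 13))/(D + D) = 2 + (D + (2*D)/(13 + D))/((2*D)) = 2 + (D + 2*D/(13 + D))*(1/(2*D)) = 2 + (D + 2*D/(13 + D))/(2*D))
-58*P(0*(-5) + 1) + m(4) = -29*(67 + 5*(0*(-5) + 1))/(13 + (0*(-5) + 1)) - 8 = -29*(67 + 5*(0 + 1))/(13 + (0 + 1)) - 8 = -29*(67 + 5*1)/(13 + 1) - 8 = -29*(67 + 5)/14 - 8 = -29*72/14 - 8 = -58*18/7 - 8 = -1044/7 - 8 = -1100/7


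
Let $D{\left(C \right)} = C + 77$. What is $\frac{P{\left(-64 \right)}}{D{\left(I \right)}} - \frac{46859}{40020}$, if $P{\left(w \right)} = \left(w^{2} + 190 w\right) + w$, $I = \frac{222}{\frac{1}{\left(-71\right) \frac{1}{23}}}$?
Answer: $\frac{6825894611}{559919820} \approx 12.191$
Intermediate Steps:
$I = - \frac{15762}{23}$ ($I = \frac{222}{\frac{1}{\left(-71\right) \frac{1}{23}}} = \frac{222}{\frac{1}{- \frac{71}{23}}} = \frac{222}{- \frac{23}{71}} = 222 \left(- \frac{71}{23}\right) = - \frac{15762}{23} \approx -685.3$)
$P{\left(w \right)} = w^{2} + 191 w$
$D{\left(C \right)} = 77 + C$
$\frac{P{\left(-64 \right)}}{D{\left(I \right)}} - \frac{46859}{40020} = \frac{\left(-64\right) \left(191 - 64\right)}{77 - \frac{15762}{23}} - \frac{46859}{40020} = \frac{\left(-64\right) 127}{- \frac{13991}{23}} - \frac{46859}{40020} = \left(-8128\right) \left(- \frac{23}{13991}\right) - \frac{46859}{40020} = \frac{186944}{13991} - \frac{46859}{40020} = \frac{6825894611}{559919820}$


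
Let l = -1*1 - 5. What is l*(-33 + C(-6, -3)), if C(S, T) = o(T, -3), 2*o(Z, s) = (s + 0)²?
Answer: 171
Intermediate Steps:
l = -6 (l = -1 - 5 = -6)
o(Z, s) = s²/2 (o(Z, s) = (s + 0)²/2 = s²/2)
C(S, T) = 9/2 (C(S, T) = (½)*(-3)² = (½)*9 = 9/2)
l*(-33 + C(-6, -3)) = -6*(-33 + 9/2) = -6*(-57/2) = 171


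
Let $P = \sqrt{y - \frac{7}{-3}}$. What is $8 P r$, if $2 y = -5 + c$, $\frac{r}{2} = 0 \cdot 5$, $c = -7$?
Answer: $0$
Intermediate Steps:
$r = 0$ ($r = 2 \cdot 0 \cdot 5 = 2 \cdot 0 = 0$)
$y = -6$ ($y = \frac{-5 - 7}{2} = \frac{1}{2} \left(-12\right) = -6$)
$P = \frac{i \sqrt{33}}{3}$ ($P = \sqrt{-6 - \frac{7}{-3}} = \sqrt{-6 - - \frac{7}{3}} = \sqrt{-6 + \frac{7}{3}} = \sqrt{- \frac{11}{3}} = \frac{i \sqrt{33}}{3} \approx 1.9149 i$)
$8 P r = 8 \frac{i \sqrt{33}}{3} \cdot 0 = \frac{8 i \sqrt{33}}{3} \cdot 0 = 0$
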